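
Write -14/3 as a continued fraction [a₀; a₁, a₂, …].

[-5; 3]

-14 = -5·3 + 1, so a_0 = -5
3 = 3·1 + 0, so a_1 = 3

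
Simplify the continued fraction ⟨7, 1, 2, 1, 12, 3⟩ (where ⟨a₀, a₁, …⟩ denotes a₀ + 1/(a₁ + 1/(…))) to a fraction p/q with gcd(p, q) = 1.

Use the convergent recurrence hₖ = aₖ·hₖ₋₁ + hₖ₋₂ (and likewise for the denominators kₖ):
a_0 = 7: 7/1
a_1 = 1: 8/1
a_2 = 2: 23/3
a_3 = 1: 31/4
a_4 = 12: 395/51
a_5 = 3: 1216/157

1216/157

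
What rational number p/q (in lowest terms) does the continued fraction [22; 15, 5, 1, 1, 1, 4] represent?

Start with 4.
1 + 1/(4/1) = 1 + 1/4 = 5/4
1 + 1/(5/4) = 1 + 4/5 = 9/5
1 + 1/(9/5) = 1 + 5/9 = 14/9
5 + 1/(14/9) = 5 + 9/14 = 79/14
15 + 1/(79/14) = 15 + 14/79 = 1199/79
22 + 1/(1199/79) = 22 + 79/1199 = 26457/1199

26457/1199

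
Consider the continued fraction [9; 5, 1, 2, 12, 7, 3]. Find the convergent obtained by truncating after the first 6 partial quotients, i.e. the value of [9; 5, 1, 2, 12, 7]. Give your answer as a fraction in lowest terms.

13645/1487

Build up convergents one term at a time:
a_0 = 9: 9/1
a_1 = 5: 46/5
a_2 = 1: 55/6
a_3 = 2: 156/17
a_4 = 12: 1927/210
a_5 = 7: 13645/1487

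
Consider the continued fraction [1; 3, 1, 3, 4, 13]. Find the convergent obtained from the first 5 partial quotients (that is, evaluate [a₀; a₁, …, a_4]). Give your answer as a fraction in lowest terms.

81/64

Build up convergents one term at a time:
a_0 = 1: 1/1
a_1 = 3: 4/3
a_2 = 1: 5/4
a_3 = 3: 19/15
a_4 = 4: 81/64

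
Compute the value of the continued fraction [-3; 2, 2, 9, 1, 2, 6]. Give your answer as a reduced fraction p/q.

Compute successive convergents:
a_0 = -3: -3/1
a_1 = 2: -5/2
a_2 = 2: -13/5
a_3 = 9: -122/47
a_4 = 1: -135/52
a_5 = 2: -392/151
a_6 = 6: -2487/958

-2487/958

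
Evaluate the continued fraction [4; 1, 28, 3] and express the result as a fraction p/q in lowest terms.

Starting at the tail and folding back:
Start with 3.
28 + 1/(3/1) = 28 + 1/3 = 85/3
1 + 1/(85/3) = 1 + 3/85 = 88/85
4 + 1/(88/85) = 4 + 85/88 = 437/88

437/88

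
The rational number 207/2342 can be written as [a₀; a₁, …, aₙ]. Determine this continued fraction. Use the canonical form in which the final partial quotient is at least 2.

207 ÷ 2342 → quotient 0, remainder 207
2342 ÷ 207 → quotient 11, remainder 65
207 ÷ 65 → quotient 3, remainder 12
65 ÷ 12 → quotient 5, remainder 5
12 ÷ 5 → quotient 2, remainder 2
5 ÷ 2 → quotient 2, remainder 1
2 ÷ 1 → quotient 2, remainder 0

[0; 11, 3, 5, 2, 2, 2]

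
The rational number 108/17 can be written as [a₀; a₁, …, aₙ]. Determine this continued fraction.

[6; 2, 1, 5]

Repeatedly divide and take the remainder:
⌊108/17⌋ = 6, remainder 6
⌊17/6⌋ = 2, remainder 5
⌊6/5⌋ = 1, remainder 1
⌊5/1⌋ = 5, remainder 0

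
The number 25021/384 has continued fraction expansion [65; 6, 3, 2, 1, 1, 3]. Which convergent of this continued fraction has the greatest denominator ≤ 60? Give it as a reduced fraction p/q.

2867/44

List convergents until the denominator exceeds the bound:
a_0 = 65: 65/1  (≤ bound)
a_1 = 6: 391/6  (≤ bound)
a_2 = 3: 1238/19  (≤ bound)
a_3 = 2: 2867/44  (≤ bound)
a_4 = 1: 4105/63  (> 60, stop)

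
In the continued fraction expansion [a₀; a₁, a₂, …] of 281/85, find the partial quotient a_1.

3

281 = 3·85 + 26, so a_0 = 3
85 = 3·26 + 7, so a_1 = 3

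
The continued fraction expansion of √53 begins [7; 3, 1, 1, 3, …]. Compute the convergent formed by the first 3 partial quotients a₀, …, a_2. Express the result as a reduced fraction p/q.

29/4

a_0 = 7: 7/1
a_1 = 3: 22/3
a_2 = 1: 29/4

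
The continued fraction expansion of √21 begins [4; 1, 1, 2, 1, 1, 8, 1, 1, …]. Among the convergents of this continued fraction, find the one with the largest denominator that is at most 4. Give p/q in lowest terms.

List convergents until the denominator exceeds the bound:
a_0 = 4: 4/1  (≤ bound)
a_1 = 1: 5/1  (≤ bound)
a_2 = 1: 9/2  (≤ bound)
a_3 = 2: 23/5  (> 4, stop)

9/2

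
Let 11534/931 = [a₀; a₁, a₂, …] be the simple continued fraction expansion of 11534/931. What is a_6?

11534 ÷ 931 → quotient 12, remainder 362
931 ÷ 362 → quotient 2, remainder 207
362 ÷ 207 → quotient 1, remainder 155
207 ÷ 155 → quotient 1, remainder 52
155 ÷ 52 → quotient 2, remainder 51
52 ÷ 51 → quotient 1, remainder 1
51 ÷ 1 → quotient 51, remainder 0

51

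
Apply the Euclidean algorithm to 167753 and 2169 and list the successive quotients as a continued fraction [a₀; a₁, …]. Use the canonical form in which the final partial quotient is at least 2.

[77; 2, 1, 13, 1, 1, 25]

Run the Euclidean algorithm, recording each quotient:
167753 = 77·2169 + 740, so a_0 = 77
2169 = 2·740 + 689, so a_1 = 2
740 = 1·689 + 51, so a_2 = 1
689 = 13·51 + 26, so a_3 = 13
51 = 1·26 + 25, so a_4 = 1
26 = 1·25 + 1, so a_5 = 1
25 = 25·1 + 0, so a_6 = 25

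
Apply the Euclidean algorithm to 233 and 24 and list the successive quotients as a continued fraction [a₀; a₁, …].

Apply division with remainder until the remainder is 0:
⌊233/24⌋ = 9, remainder 17
⌊24/17⌋ = 1, remainder 7
⌊17/7⌋ = 2, remainder 3
⌊7/3⌋ = 2, remainder 1
⌊3/1⌋ = 3, remainder 0

[9; 1, 2, 2, 3]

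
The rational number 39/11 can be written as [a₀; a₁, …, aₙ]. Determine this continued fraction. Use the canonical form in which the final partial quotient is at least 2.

[3; 1, 1, 5]

⌊39/11⌋ = 3, remainder 6
⌊11/6⌋ = 1, remainder 5
⌊6/5⌋ = 1, remainder 1
⌊5/1⌋ = 5, remainder 0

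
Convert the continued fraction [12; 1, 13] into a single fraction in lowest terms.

181/14

a_0 = 12: 12/1
a_1 = 1: 13/1
a_2 = 13: 181/14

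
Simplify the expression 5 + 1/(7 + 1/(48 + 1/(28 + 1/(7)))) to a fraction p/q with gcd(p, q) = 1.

Compute successive convergents:
a_0 = 5: 5/1
a_1 = 7: 36/7
a_2 = 48: 1733/337
a_3 = 28: 48560/9443
a_4 = 7: 341653/66438

341653/66438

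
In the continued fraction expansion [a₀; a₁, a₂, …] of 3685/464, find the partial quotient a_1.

Repeatedly divide and take the remainder:
⌊3685/464⌋ = 7, remainder 437
⌊464/437⌋ = 1, remainder 27

1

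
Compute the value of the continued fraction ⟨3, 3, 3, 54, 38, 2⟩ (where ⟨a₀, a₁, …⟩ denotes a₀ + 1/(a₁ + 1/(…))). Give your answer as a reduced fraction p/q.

Work from the innermost term outward:
Start with 2.
38 + 1/(2/1) = 38 + 1/2 = 77/2
54 + 1/(77/2) = 54 + 2/77 = 4160/77
3 + 1/(4160/77) = 3 + 77/4160 = 12557/4160
3 + 1/(12557/4160) = 3 + 4160/12557 = 41831/12557
3 + 1/(41831/12557) = 3 + 12557/41831 = 138050/41831

138050/41831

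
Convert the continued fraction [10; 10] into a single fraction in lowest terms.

Starting at the tail and folding back:
Start with 10.
10 + 1/(10/1) = 10 + 1/10 = 101/10

101/10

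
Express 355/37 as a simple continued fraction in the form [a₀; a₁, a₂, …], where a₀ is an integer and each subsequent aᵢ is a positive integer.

Repeatedly divide and take the remainder:
355 = 9·37 + 22, so a_0 = 9
37 = 1·22 + 15, so a_1 = 1
22 = 1·15 + 7, so a_2 = 1
15 = 2·7 + 1, so a_3 = 2
7 = 7·1 + 0, so a_4 = 7

[9; 1, 1, 2, 7]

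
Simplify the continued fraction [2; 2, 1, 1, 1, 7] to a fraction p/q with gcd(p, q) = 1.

145/61

Work from the innermost term outward:
Start with 7.
1 + 1/(7/1) = 1 + 1/7 = 8/7
1 + 1/(8/7) = 1 + 7/8 = 15/8
1 + 1/(15/8) = 1 + 8/15 = 23/15
2 + 1/(23/15) = 2 + 15/23 = 61/23
2 + 1/(61/23) = 2 + 23/61 = 145/61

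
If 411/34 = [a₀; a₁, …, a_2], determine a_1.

⌊411/34⌋ = 12, remainder 3
⌊34/3⌋ = 11, remainder 1

11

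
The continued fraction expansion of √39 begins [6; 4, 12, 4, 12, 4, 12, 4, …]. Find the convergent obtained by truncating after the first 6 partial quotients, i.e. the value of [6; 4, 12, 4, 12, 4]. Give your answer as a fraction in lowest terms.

a_0 = 6: 6/1
a_1 = 4: 25/4
a_2 = 12: 306/49
a_3 = 4: 1249/200
a_4 = 12: 15294/2449
a_5 = 4: 62425/9996

62425/9996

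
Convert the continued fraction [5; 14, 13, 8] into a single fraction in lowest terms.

a_0 = 5: 5/1
a_1 = 14: 71/14
a_2 = 13: 928/183
a_3 = 8: 7495/1478

7495/1478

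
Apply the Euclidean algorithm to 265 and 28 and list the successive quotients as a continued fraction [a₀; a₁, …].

[9; 2, 6, 2]

Run the Euclidean algorithm, recording each quotient:
⌊265/28⌋ = 9, remainder 13
⌊28/13⌋ = 2, remainder 2
⌊13/2⌋ = 6, remainder 1
⌊2/1⌋ = 2, remainder 0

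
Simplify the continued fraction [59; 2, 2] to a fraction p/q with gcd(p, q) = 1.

Start with 2.
2 + 1/(2/1) = 2 + 1/2 = 5/2
59 + 1/(5/2) = 59 + 2/5 = 297/5

297/5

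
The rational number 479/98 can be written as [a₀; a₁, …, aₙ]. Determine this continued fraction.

[4; 1, 7, 1, 10]

Repeatedly divide and take the remainder:
479 = 4·98 + 87, so a_0 = 4
98 = 1·87 + 11, so a_1 = 1
87 = 7·11 + 10, so a_2 = 7
11 = 1·10 + 1, so a_3 = 1
10 = 10·1 + 0, so a_4 = 10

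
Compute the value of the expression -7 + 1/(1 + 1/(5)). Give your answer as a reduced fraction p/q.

-37/6

Starting at the tail and folding back:
Start with 5.
1 + 1/(5/1) = 1 + 1/5 = 6/5
-7 + 1/(6/5) = -7 + 5/6 = -37/6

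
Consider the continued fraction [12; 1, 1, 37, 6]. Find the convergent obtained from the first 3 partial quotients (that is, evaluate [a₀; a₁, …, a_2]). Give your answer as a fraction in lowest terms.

Start with 1.
1 + 1/(1/1) = 1 + 1/1 = 2/1
12 + 1/(2/1) = 12 + 1/2 = 25/2

25/2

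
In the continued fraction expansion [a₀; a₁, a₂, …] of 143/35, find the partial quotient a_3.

2

Run the Euclidean algorithm, recording each quotient:
143 = 4·35 + 3, so a_0 = 4
35 = 11·3 + 2, so a_1 = 11
3 = 1·2 + 1, so a_2 = 1
2 = 2·1 + 0, so a_3 = 2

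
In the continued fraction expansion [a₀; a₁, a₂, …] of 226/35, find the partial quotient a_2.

226 = 6·35 + 16, so a_0 = 6
35 = 2·16 + 3, so a_1 = 2
16 = 5·3 + 1, so a_2 = 5

5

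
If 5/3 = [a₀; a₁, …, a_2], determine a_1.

Apply division with remainder until the remainder is 0:
5 ÷ 3 → quotient 1, remainder 2
3 ÷ 2 → quotient 1, remainder 1

1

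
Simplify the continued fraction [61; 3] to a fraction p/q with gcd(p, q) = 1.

Start with 3.
61 + 1/(3/1) = 61 + 1/3 = 184/3

184/3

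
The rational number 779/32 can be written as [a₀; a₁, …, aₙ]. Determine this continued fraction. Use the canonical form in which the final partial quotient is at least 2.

[24; 2, 1, 10]

779 ÷ 32 → quotient 24, remainder 11
32 ÷ 11 → quotient 2, remainder 10
11 ÷ 10 → quotient 1, remainder 1
10 ÷ 1 → quotient 10, remainder 0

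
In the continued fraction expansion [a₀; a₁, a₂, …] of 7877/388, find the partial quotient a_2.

Apply division with remainder until the remainder is 0:
⌊7877/388⌋ = 20, remainder 117
⌊388/117⌋ = 3, remainder 37
⌊117/37⌋ = 3, remainder 6

3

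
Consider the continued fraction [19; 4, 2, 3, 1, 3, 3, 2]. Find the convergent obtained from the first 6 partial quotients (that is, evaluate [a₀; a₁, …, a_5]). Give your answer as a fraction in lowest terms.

2903/151

Build up convergents one term at a time:
a_0 = 19: 19/1
a_1 = 4: 77/4
a_2 = 2: 173/9
a_3 = 3: 596/31
a_4 = 1: 769/40
a_5 = 3: 2903/151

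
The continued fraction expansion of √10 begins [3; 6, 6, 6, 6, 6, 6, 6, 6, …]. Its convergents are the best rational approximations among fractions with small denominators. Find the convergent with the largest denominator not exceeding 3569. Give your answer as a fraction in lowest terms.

4443/1405

List convergents until the denominator exceeds the bound:
a_0 = 3: 3/1  (≤ bound)
a_1 = 6: 19/6  (≤ bound)
a_2 = 6: 117/37  (≤ bound)
a_3 = 6: 721/228  (≤ bound)
a_4 = 6: 4443/1405  (≤ bound)
a_5 = 6: 27379/8658  (> 3569, stop)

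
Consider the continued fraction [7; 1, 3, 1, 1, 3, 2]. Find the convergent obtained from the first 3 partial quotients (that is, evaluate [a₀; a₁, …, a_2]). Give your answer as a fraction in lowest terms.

31/4

Collapse the nested fraction from the inside out:
Start with 3.
1 + 1/(3/1) = 1 + 1/3 = 4/3
7 + 1/(4/3) = 7 + 3/4 = 31/4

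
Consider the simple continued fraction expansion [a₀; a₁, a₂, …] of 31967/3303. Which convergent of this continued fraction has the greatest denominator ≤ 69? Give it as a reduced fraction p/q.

a_0 = 9: 9/1  (≤ bound)
a_1 = 1: 10/1  (≤ bound)
a_2 = 2: 29/3  (≤ bound)
a_3 = 9: 271/28  (≤ bound)
a_4 = 3: 842/87  (> 69, stop)

271/28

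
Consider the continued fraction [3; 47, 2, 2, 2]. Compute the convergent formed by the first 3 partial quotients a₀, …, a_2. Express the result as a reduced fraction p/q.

287/95

a_0 = 3: 3/1
a_1 = 47: 142/47
a_2 = 2: 287/95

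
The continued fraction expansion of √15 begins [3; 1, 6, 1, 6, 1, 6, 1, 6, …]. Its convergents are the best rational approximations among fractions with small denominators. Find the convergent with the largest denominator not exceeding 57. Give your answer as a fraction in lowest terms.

List convergents until the denominator exceeds the bound:
a_0 = 3: 3/1  (≤ bound)
a_1 = 1: 4/1  (≤ bound)
a_2 = 6: 27/7  (≤ bound)
a_3 = 1: 31/8  (≤ bound)
a_4 = 6: 213/55  (≤ bound)
a_5 = 1: 244/63  (> 57, stop)

213/55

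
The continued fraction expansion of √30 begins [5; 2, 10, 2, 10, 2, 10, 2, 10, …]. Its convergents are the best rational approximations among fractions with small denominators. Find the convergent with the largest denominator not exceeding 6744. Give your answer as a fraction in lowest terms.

5291/966

List convergents until the denominator exceeds the bound:
a_0 = 5: 5/1  (≤ bound)
a_1 = 2: 11/2  (≤ bound)
a_2 = 10: 115/21  (≤ bound)
a_3 = 2: 241/44  (≤ bound)
a_4 = 10: 2525/461  (≤ bound)
a_5 = 2: 5291/966  (≤ bound)
a_6 = 10: 55435/10121  (> 6744, stop)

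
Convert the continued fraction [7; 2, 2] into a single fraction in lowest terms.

Build up convergents one term at a time:
a_0 = 7: 7/1
a_1 = 2: 15/2
a_2 = 2: 37/5

37/5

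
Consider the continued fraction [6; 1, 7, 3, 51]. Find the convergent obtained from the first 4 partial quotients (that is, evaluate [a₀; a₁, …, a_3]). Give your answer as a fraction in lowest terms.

a_0 = 6: 6/1
a_1 = 1: 7/1
a_2 = 7: 55/8
a_3 = 3: 172/25

172/25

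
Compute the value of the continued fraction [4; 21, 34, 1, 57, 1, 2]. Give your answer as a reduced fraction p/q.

524049/129473

Start with 2.
1 + 1/(2/1) = 1 + 1/2 = 3/2
57 + 1/(3/2) = 57 + 2/3 = 173/3
1 + 1/(173/3) = 1 + 3/173 = 176/173
34 + 1/(176/173) = 34 + 173/176 = 6157/176
21 + 1/(6157/176) = 21 + 176/6157 = 129473/6157
4 + 1/(129473/6157) = 4 + 6157/129473 = 524049/129473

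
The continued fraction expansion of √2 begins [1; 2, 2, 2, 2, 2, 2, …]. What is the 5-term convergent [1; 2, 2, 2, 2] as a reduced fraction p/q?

Compute successive convergents:
a_0 = 1: 1/1
a_1 = 2: 3/2
a_2 = 2: 7/5
a_3 = 2: 17/12
a_4 = 2: 41/29

41/29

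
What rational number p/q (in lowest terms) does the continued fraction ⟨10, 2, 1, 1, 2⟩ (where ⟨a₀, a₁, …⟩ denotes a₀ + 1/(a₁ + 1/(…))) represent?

Start with 2.
1 + 1/(2/1) = 1 + 1/2 = 3/2
1 + 1/(3/2) = 1 + 2/3 = 5/3
2 + 1/(5/3) = 2 + 3/5 = 13/5
10 + 1/(13/5) = 10 + 5/13 = 135/13

135/13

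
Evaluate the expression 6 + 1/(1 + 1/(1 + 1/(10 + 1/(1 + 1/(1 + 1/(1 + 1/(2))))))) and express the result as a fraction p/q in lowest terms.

1161/178

Start with 2.
1 + 1/(2/1) = 1 + 1/2 = 3/2
1 + 1/(3/2) = 1 + 2/3 = 5/3
1 + 1/(5/3) = 1 + 3/5 = 8/5
10 + 1/(8/5) = 10 + 5/8 = 85/8
1 + 1/(85/8) = 1 + 8/85 = 93/85
1 + 1/(93/85) = 1 + 85/93 = 178/93
6 + 1/(178/93) = 6 + 93/178 = 1161/178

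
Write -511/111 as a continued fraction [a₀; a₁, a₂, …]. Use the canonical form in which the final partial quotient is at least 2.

-511 ÷ 111 → quotient -5, remainder 44
111 ÷ 44 → quotient 2, remainder 23
44 ÷ 23 → quotient 1, remainder 21
23 ÷ 21 → quotient 1, remainder 2
21 ÷ 2 → quotient 10, remainder 1
2 ÷ 1 → quotient 2, remainder 0

[-5; 2, 1, 1, 10, 2]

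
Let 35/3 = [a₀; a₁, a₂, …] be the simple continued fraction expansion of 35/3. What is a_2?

2

Apply division with remainder until the remainder is 0:
⌊35/3⌋ = 11, remainder 2
⌊3/2⌋ = 1, remainder 1
⌊2/1⌋ = 2, remainder 0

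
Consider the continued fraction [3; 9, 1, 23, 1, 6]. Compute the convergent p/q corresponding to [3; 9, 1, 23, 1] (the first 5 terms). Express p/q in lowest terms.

772/249

a_0 = 3: 3/1
a_1 = 9: 28/9
a_2 = 1: 31/10
a_3 = 23: 741/239
a_4 = 1: 772/249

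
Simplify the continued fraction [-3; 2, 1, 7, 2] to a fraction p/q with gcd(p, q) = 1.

Build up convergents one term at a time:
a_0 = -3: -3/1
a_1 = 2: -5/2
a_2 = 1: -8/3
a_3 = 7: -61/23
a_4 = 2: -130/49

-130/49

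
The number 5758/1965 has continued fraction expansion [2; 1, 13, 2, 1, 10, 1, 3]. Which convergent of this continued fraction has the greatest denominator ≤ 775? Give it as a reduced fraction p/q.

List convergents until the denominator exceeds the bound:
a_0 = 2: 2/1  (≤ bound)
a_1 = 1: 3/1  (≤ bound)
a_2 = 13: 41/14  (≤ bound)
a_3 = 2: 85/29  (≤ bound)
a_4 = 1: 126/43  (≤ bound)
a_5 = 10: 1345/459  (≤ bound)
a_6 = 1: 1471/502  (≤ bound)
a_7 = 3: 5758/1965  (> 775, stop)

1471/502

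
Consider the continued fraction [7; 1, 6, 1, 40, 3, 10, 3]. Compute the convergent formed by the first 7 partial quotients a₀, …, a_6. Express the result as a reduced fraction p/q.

80455/10217

Start with 10.
3 + 1/(10/1) = 3 + 1/10 = 31/10
40 + 1/(31/10) = 40 + 10/31 = 1250/31
1 + 1/(1250/31) = 1 + 31/1250 = 1281/1250
6 + 1/(1281/1250) = 6 + 1250/1281 = 8936/1281
1 + 1/(8936/1281) = 1 + 1281/8936 = 10217/8936
7 + 1/(10217/8936) = 7 + 8936/10217 = 80455/10217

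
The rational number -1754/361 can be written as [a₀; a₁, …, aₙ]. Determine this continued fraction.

[-5; 7, 12, 1, 3]

⌊-1754/361⌋ = -5, remainder 51
⌊361/51⌋ = 7, remainder 4
⌊51/4⌋ = 12, remainder 3
⌊4/3⌋ = 1, remainder 1
⌊3/1⌋ = 3, remainder 0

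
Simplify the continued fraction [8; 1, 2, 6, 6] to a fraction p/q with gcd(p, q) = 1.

1016/117

a_0 = 8: 8/1
a_1 = 1: 9/1
a_2 = 2: 26/3
a_3 = 6: 165/19
a_4 = 6: 1016/117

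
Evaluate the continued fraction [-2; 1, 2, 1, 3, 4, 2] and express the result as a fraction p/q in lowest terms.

Start with 2.
4 + 1/(2/1) = 4 + 1/2 = 9/2
3 + 1/(9/2) = 3 + 2/9 = 29/9
1 + 1/(29/9) = 1 + 9/29 = 38/29
2 + 1/(38/29) = 2 + 29/38 = 105/38
1 + 1/(105/38) = 1 + 38/105 = 143/105
-2 + 1/(143/105) = -2 + 105/143 = -181/143

-181/143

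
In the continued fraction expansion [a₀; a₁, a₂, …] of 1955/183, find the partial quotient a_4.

2

⌊1955/183⌋ = 10, remainder 125
⌊183/125⌋ = 1, remainder 58
⌊125/58⌋ = 2, remainder 9
⌊58/9⌋ = 6, remainder 4
⌊9/4⌋ = 2, remainder 1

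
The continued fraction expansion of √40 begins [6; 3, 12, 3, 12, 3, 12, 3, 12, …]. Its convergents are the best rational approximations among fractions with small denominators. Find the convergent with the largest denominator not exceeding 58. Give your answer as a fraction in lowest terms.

234/37

List convergents until the denominator exceeds the bound:
a_0 = 6: 6/1  (≤ bound)
a_1 = 3: 19/3  (≤ bound)
a_2 = 12: 234/37  (≤ bound)
a_3 = 3: 721/114  (> 58, stop)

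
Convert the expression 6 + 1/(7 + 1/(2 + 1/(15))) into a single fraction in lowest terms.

a_0 = 6: 6/1
a_1 = 7: 43/7
a_2 = 2: 92/15
a_3 = 15: 1423/232

1423/232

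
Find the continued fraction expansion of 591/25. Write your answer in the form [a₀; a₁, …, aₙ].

[23; 1, 1, 1, 3, 2]

Apply division with remainder until the remainder is 0:
591 = 23·25 + 16, so a_0 = 23
25 = 1·16 + 9, so a_1 = 1
16 = 1·9 + 7, so a_2 = 1
9 = 1·7 + 2, so a_3 = 1
7 = 3·2 + 1, so a_4 = 3
2 = 2·1 + 0, so a_5 = 2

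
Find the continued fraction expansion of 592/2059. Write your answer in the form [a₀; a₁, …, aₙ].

Apply division with remainder until the remainder is 0:
592 = 0·2059 + 592, so a_0 = 0
2059 = 3·592 + 283, so a_1 = 3
592 = 2·283 + 26, so a_2 = 2
283 = 10·26 + 23, so a_3 = 10
26 = 1·23 + 3, so a_4 = 1
23 = 7·3 + 2, so a_5 = 7
3 = 1·2 + 1, so a_6 = 1
2 = 2·1 + 0, so a_7 = 2

[0; 3, 2, 10, 1, 7, 1, 2]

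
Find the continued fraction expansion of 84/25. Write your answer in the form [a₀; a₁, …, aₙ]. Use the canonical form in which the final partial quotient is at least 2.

84 = 3·25 + 9, so a_0 = 3
25 = 2·9 + 7, so a_1 = 2
9 = 1·7 + 2, so a_2 = 1
7 = 3·2 + 1, so a_3 = 3
2 = 2·1 + 0, so a_4 = 2

[3; 2, 1, 3, 2]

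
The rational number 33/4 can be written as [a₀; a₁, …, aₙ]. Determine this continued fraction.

[8; 4]

33 = 8·4 + 1, so a_0 = 8
4 = 4·1 + 0, so a_1 = 4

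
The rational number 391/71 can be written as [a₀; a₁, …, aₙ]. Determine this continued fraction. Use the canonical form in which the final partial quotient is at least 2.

[5; 1, 1, 35]

391 = 5·71 + 36, so a_0 = 5
71 = 1·36 + 35, so a_1 = 1
36 = 1·35 + 1, so a_2 = 1
35 = 35·1 + 0, so a_3 = 35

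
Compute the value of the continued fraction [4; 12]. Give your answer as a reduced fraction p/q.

49/12

a_0 = 4: 4/1
a_1 = 12: 49/12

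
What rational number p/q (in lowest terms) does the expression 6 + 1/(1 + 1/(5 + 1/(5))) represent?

Starting at the tail and folding back:
Start with 5.
5 + 1/(5/1) = 5 + 1/5 = 26/5
1 + 1/(26/5) = 1 + 5/26 = 31/26
6 + 1/(31/26) = 6 + 26/31 = 212/31

212/31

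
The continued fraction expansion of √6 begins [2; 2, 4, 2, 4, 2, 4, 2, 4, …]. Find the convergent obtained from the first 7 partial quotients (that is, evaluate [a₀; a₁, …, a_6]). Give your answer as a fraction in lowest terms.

2158/881

a_0 = 2: 2/1
a_1 = 2: 5/2
a_2 = 4: 22/9
a_3 = 2: 49/20
a_4 = 4: 218/89
a_5 = 2: 485/198
a_6 = 4: 2158/881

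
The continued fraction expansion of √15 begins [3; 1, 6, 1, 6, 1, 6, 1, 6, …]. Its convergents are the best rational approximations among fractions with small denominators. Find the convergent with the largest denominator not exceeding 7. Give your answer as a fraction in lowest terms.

a_0 = 3: 3/1  (≤ bound)
a_1 = 1: 4/1  (≤ bound)
a_2 = 6: 27/7  (≤ bound)
a_3 = 1: 31/8  (> 7, stop)

27/7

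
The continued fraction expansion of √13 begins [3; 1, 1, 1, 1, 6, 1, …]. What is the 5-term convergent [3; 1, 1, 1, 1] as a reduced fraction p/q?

18/5

Start with 1.
1 + 1/(1/1) = 1 + 1/1 = 2/1
1 + 1/(2/1) = 1 + 1/2 = 3/2
1 + 1/(3/2) = 1 + 2/3 = 5/3
3 + 1/(5/3) = 3 + 3/5 = 18/5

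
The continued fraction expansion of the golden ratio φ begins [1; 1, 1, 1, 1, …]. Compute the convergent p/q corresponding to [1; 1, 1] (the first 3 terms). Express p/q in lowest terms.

3/2

Use the convergent recurrence hₖ = aₖ·hₖ₋₁ + hₖ₋₂ (and likewise for the denominators kₖ):
a_0 = 1: 1/1
a_1 = 1: 2/1
a_2 = 1: 3/2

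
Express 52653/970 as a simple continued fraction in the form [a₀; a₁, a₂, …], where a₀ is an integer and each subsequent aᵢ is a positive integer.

Repeatedly divide and take the remainder:
52653 = 54·970 + 273, so a_0 = 54
970 = 3·273 + 151, so a_1 = 3
273 = 1·151 + 122, so a_2 = 1
151 = 1·122 + 29, so a_3 = 1
122 = 4·29 + 6, so a_4 = 4
29 = 4·6 + 5, so a_5 = 4
6 = 1·5 + 1, so a_6 = 1
5 = 5·1 + 0, so a_7 = 5

[54; 3, 1, 1, 4, 4, 1, 5]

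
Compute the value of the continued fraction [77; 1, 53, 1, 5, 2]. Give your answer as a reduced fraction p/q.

55601/713

Start with 2.
5 + 1/(2/1) = 5 + 1/2 = 11/2
1 + 1/(11/2) = 1 + 2/11 = 13/11
53 + 1/(13/11) = 53 + 11/13 = 700/13
1 + 1/(700/13) = 1 + 13/700 = 713/700
77 + 1/(713/700) = 77 + 700/713 = 55601/713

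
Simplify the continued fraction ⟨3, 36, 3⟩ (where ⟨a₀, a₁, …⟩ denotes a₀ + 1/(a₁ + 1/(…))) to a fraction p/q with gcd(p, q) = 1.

Starting at the tail and folding back:
Start with 3.
36 + 1/(3/1) = 36 + 1/3 = 109/3
3 + 1/(109/3) = 3 + 3/109 = 330/109

330/109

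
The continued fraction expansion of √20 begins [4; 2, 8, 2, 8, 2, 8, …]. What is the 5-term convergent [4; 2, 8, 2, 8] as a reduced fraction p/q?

1364/305

Start with 8.
2 + 1/(8/1) = 2 + 1/8 = 17/8
8 + 1/(17/8) = 8 + 8/17 = 144/17
2 + 1/(144/17) = 2 + 17/144 = 305/144
4 + 1/(305/144) = 4 + 144/305 = 1364/305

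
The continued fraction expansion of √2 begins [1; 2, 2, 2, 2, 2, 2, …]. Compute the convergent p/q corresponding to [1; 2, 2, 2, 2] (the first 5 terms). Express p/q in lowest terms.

41/29

Starting at the tail and folding back:
Start with 2.
2 + 1/(2/1) = 2 + 1/2 = 5/2
2 + 1/(5/2) = 2 + 2/5 = 12/5
2 + 1/(12/5) = 2 + 5/12 = 29/12
1 + 1/(29/12) = 1 + 12/29 = 41/29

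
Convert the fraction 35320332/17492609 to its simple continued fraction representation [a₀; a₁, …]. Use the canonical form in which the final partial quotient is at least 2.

Apply division with remainder until the remainder is 0:
⌊35320332/17492609⌋ = 2, remainder 335114
⌊17492609/335114⌋ = 52, remainder 66681
⌊335114/66681⌋ = 5, remainder 1709
⌊66681/1709⌋ = 39, remainder 30
⌊1709/30⌋ = 56, remainder 29
⌊30/29⌋ = 1, remainder 1
⌊29/1⌋ = 29, remainder 0

[2; 52, 5, 39, 56, 1, 29]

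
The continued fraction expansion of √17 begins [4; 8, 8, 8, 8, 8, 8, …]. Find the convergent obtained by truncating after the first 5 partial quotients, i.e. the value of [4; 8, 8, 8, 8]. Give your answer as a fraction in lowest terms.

17684/4289

Build up convergents one term at a time:
a_0 = 4: 4/1
a_1 = 8: 33/8
a_2 = 8: 268/65
a_3 = 8: 2177/528
a_4 = 8: 17684/4289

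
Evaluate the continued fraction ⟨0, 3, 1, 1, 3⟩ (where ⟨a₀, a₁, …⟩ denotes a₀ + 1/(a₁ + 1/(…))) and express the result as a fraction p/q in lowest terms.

7/25

a_0 = 0: 0/1
a_1 = 3: 1/3
a_2 = 1: 1/4
a_3 = 1: 2/7
a_4 = 3: 7/25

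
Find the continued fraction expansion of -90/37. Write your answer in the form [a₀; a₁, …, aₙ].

[-3; 1, 1, 3, 5]

Repeatedly divide and take the remainder:
⌊-90/37⌋ = -3, remainder 21
⌊37/21⌋ = 1, remainder 16
⌊21/16⌋ = 1, remainder 5
⌊16/5⌋ = 3, remainder 1
⌊5/1⌋ = 5, remainder 0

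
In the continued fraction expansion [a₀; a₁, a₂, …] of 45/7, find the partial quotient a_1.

45 ÷ 7 → quotient 6, remainder 3
7 ÷ 3 → quotient 2, remainder 1

2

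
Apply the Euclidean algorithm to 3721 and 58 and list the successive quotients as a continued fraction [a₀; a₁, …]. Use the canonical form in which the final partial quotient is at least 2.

[64; 6, 2, 4]

⌊3721/58⌋ = 64, remainder 9
⌊58/9⌋ = 6, remainder 4
⌊9/4⌋ = 2, remainder 1
⌊4/1⌋ = 4, remainder 0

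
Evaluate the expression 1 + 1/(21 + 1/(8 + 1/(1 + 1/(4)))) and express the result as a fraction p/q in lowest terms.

973/929

Work from the innermost term outward:
Start with 4.
1 + 1/(4/1) = 1 + 1/4 = 5/4
8 + 1/(5/4) = 8 + 4/5 = 44/5
21 + 1/(44/5) = 21 + 5/44 = 929/44
1 + 1/(929/44) = 1 + 44/929 = 973/929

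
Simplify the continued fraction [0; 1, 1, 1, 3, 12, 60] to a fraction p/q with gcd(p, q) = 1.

5167/8111

Starting at the tail and folding back:
Start with 60.
12 + 1/(60/1) = 12 + 1/60 = 721/60
3 + 1/(721/60) = 3 + 60/721 = 2223/721
1 + 1/(2223/721) = 1 + 721/2223 = 2944/2223
1 + 1/(2944/2223) = 1 + 2223/2944 = 5167/2944
1 + 1/(5167/2944) = 1 + 2944/5167 = 8111/5167
0 + 1/(8111/5167) = 0 + 5167/8111 = 5167/8111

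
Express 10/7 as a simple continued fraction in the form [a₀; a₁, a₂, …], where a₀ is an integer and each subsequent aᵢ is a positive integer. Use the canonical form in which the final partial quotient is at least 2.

[1; 2, 3]

Repeatedly divide and take the remainder:
10 = 1·7 + 3, so a_0 = 1
7 = 2·3 + 1, so a_1 = 2
3 = 3·1 + 0, so a_2 = 3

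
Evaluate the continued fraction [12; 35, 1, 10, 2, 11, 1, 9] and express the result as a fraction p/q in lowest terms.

1229775/102244

a_0 = 12: 12/1
a_1 = 35: 421/35
a_2 = 1: 433/36
a_3 = 10: 4751/395
a_4 = 2: 9935/826
a_5 = 11: 114036/9481
a_6 = 1: 123971/10307
a_7 = 9: 1229775/102244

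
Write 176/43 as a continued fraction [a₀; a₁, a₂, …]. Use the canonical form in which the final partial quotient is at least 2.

[4; 10, 1, 3]

176 ÷ 43 → quotient 4, remainder 4
43 ÷ 4 → quotient 10, remainder 3
4 ÷ 3 → quotient 1, remainder 1
3 ÷ 1 → quotient 3, remainder 0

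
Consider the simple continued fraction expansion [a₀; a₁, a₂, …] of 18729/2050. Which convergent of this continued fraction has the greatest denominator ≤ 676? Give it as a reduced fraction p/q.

1544/169

List convergents until the denominator exceeds the bound:
a_0 = 9: 9/1  (≤ bound)
a_1 = 7: 64/7  (≤ bound)
a_2 = 2: 137/15  (≤ bound)
a_3 = 1: 201/22  (≤ bound)
a_4 = 7: 1544/169  (≤ bound)
a_5 = 12: 18729/2050  (> 676, stop)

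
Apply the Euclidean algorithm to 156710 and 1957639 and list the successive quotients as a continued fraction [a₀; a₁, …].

[0; 12, 2, 31, 5, 13, 6, 6]

⌊156710/1957639⌋ = 0, remainder 156710
⌊1957639/156710⌋ = 12, remainder 77119
⌊156710/77119⌋ = 2, remainder 2472
⌊77119/2472⌋ = 31, remainder 487
⌊2472/487⌋ = 5, remainder 37
⌊487/37⌋ = 13, remainder 6
⌊37/6⌋ = 6, remainder 1
⌊6/1⌋ = 6, remainder 0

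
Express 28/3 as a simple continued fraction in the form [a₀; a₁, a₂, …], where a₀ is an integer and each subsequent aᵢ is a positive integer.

Run the Euclidean algorithm, recording each quotient:
⌊28/3⌋ = 9, remainder 1
⌊3/1⌋ = 3, remainder 0

[9; 3]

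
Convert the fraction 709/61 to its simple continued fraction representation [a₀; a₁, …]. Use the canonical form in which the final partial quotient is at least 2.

[11; 1, 1, 1, 1, 1, 7]

⌊709/61⌋ = 11, remainder 38
⌊61/38⌋ = 1, remainder 23
⌊38/23⌋ = 1, remainder 15
⌊23/15⌋ = 1, remainder 8
⌊15/8⌋ = 1, remainder 7
⌊8/7⌋ = 1, remainder 1
⌊7/1⌋ = 7, remainder 0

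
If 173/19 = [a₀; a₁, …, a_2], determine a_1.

Apply division with remainder until the remainder is 0:
173 = 9·19 + 2, so a_0 = 9
19 = 9·2 + 1, so a_1 = 9

9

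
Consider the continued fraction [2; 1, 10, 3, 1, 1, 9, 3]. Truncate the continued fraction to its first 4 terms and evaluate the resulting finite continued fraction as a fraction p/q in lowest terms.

Use the convergent recurrence hₖ = aₖ·hₖ₋₁ + hₖ₋₂ (and likewise for the denominators kₖ):
a_0 = 2: 2/1
a_1 = 1: 3/1
a_2 = 10: 32/11
a_3 = 3: 99/34

99/34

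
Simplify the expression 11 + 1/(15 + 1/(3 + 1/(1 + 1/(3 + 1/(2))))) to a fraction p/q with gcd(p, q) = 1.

Work from the innermost term outward:
Start with 2.
3 + 1/(2/1) = 3 + 1/2 = 7/2
1 + 1/(7/2) = 1 + 2/7 = 9/7
3 + 1/(9/7) = 3 + 7/9 = 34/9
15 + 1/(34/9) = 15 + 9/34 = 519/34
11 + 1/(519/34) = 11 + 34/519 = 5743/519

5743/519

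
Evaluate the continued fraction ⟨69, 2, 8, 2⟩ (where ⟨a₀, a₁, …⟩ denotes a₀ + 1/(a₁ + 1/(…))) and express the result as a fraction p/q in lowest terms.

Start with 2.
8 + 1/(2/1) = 8 + 1/2 = 17/2
2 + 1/(17/2) = 2 + 2/17 = 36/17
69 + 1/(36/17) = 69 + 17/36 = 2501/36

2501/36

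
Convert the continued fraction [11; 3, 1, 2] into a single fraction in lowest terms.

Collapse the nested fraction from the inside out:
Start with 2.
1 + 1/(2/1) = 1 + 1/2 = 3/2
3 + 1/(3/2) = 3 + 2/3 = 11/3
11 + 1/(11/3) = 11 + 3/11 = 124/11

124/11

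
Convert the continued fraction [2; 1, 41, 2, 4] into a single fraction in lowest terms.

Start with 4.
2 + 1/(4/1) = 2 + 1/4 = 9/4
41 + 1/(9/4) = 41 + 4/9 = 373/9
1 + 1/(373/9) = 1 + 9/373 = 382/373
2 + 1/(382/373) = 2 + 373/382 = 1137/382

1137/382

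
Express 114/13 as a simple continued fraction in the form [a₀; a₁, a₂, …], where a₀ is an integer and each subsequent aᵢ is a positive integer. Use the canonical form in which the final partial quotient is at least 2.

[8; 1, 3, 3]

Apply division with remainder until the remainder is 0:
⌊114/13⌋ = 8, remainder 10
⌊13/10⌋ = 1, remainder 3
⌊10/3⌋ = 3, remainder 1
⌊3/1⌋ = 3, remainder 0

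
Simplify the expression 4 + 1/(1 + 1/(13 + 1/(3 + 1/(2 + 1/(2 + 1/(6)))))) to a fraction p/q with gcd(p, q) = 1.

Start with 6.
2 + 1/(6/1) = 2 + 1/6 = 13/6
2 + 1/(13/6) = 2 + 6/13 = 32/13
3 + 1/(32/13) = 3 + 13/32 = 109/32
13 + 1/(109/32) = 13 + 32/109 = 1449/109
1 + 1/(1449/109) = 1 + 109/1449 = 1558/1449
4 + 1/(1558/1449) = 4 + 1449/1558 = 7681/1558

7681/1558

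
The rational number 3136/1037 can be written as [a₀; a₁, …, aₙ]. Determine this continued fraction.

[3; 41, 2, 12]

Run the Euclidean algorithm, recording each quotient:
⌊3136/1037⌋ = 3, remainder 25
⌊1037/25⌋ = 41, remainder 12
⌊25/12⌋ = 2, remainder 1
⌊12/1⌋ = 12, remainder 0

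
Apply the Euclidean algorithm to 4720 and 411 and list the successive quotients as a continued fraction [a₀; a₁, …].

Repeatedly divide and take the remainder:
⌊4720/411⌋ = 11, remainder 199
⌊411/199⌋ = 2, remainder 13
⌊199/13⌋ = 15, remainder 4
⌊13/4⌋ = 3, remainder 1
⌊4/1⌋ = 4, remainder 0

[11; 2, 15, 3, 4]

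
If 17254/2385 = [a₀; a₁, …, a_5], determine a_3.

1

17254 ÷ 2385 → quotient 7, remainder 559
2385 ÷ 559 → quotient 4, remainder 149
559 ÷ 149 → quotient 3, remainder 112
149 ÷ 112 → quotient 1, remainder 37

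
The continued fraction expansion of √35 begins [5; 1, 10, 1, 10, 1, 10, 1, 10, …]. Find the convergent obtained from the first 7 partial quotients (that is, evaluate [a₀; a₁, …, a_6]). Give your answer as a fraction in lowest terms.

a_0 = 5: 5/1
a_1 = 1: 6/1
a_2 = 10: 65/11
a_3 = 1: 71/12
a_4 = 10: 775/131
a_5 = 1: 846/143
a_6 = 10: 9235/1561

9235/1561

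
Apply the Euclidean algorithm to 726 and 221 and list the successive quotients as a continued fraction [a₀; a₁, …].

[3; 3, 1, 1, 31]

Repeatedly divide and take the remainder:
⌊726/221⌋ = 3, remainder 63
⌊221/63⌋ = 3, remainder 32
⌊63/32⌋ = 1, remainder 31
⌊32/31⌋ = 1, remainder 1
⌊31/1⌋ = 31, remainder 0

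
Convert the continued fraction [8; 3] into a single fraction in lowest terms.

25/3

Collapse the nested fraction from the inside out:
Start with 3.
8 + 1/(3/1) = 8 + 1/3 = 25/3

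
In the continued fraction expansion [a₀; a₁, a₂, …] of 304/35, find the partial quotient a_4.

Apply division with remainder until the remainder is 0:
304 = 8·35 + 24, so a_0 = 8
35 = 1·24 + 11, so a_1 = 1
24 = 2·11 + 2, so a_2 = 2
11 = 5·2 + 1, so a_3 = 5
2 = 2·1 + 0, so a_4 = 2

2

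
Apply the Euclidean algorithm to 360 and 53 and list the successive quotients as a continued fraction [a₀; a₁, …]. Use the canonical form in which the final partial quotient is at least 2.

[6; 1, 3, 1, 4, 2]

360 ÷ 53 → quotient 6, remainder 42
53 ÷ 42 → quotient 1, remainder 11
42 ÷ 11 → quotient 3, remainder 9
11 ÷ 9 → quotient 1, remainder 2
9 ÷ 2 → quotient 4, remainder 1
2 ÷ 1 → quotient 2, remainder 0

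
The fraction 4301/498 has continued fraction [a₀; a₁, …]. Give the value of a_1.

4301 = 8·498 + 317, so a_0 = 8
498 = 1·317 + 181, so a_1 = 1

1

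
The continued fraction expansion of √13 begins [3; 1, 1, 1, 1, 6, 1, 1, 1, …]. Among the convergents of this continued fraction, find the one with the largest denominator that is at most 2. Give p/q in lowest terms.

7/2

List convergents until the denominator exceeds the bound:
a_0 = 3: 3/1  (≤ bound)
a_1 = 1: 4/1  (≤ bound)
a_2 = 1: 7/2  (≤ bound)
a_3 = 1: 11/3  (> 2, stop)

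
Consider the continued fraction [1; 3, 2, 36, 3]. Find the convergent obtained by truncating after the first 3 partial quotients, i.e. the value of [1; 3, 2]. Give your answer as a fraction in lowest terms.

9/7

Start with 2.
3 + 1/(2/1) = 3 + 1/2 = 7/2
1 + 1/(7/2) = 1 + 2/7 = 9/7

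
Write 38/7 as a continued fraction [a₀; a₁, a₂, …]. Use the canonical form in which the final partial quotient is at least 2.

[5; 2, 3]

Run the Euclidean algorithm, recording each quotient:
⌊38/7⌋ = 5, remainder 3
⌊7/3⌋ = 2, remainder 1
⌊3/1⌋ = 3, remainder 0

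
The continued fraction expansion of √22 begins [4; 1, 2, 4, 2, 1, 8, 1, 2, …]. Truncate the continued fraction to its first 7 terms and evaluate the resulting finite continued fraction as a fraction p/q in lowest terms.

1712/365

Collapse the nested fraction from the inside out:
Start with 8.
1 + 1/(8/1) = 1 + 1/8 = 9/8
2 + 1/(9/8) = 2 + 8/9 = 26/9
4 + 1/(26/9) = 4 + 9/26 = 113/26
2 + 1/(113/26) = 2 + 26/113 = 252/113
1 + 1/(252/113) = 1 + 113/252 = 365/252
4 + 1/(365/252) = 4 + 252/365 = 1712/365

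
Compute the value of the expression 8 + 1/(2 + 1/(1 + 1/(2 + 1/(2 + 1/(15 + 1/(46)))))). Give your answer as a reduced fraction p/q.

112951/13497

Compute successive convergents:
a_0 = 8: 8/1
a_1 = 2: 17/2
a_2 = 1: 25/3
a_3 = 2: 67/8
a_4 = 2: 159/19
a_5 = 15: 2452/293
a_6 = 46: 112951/13497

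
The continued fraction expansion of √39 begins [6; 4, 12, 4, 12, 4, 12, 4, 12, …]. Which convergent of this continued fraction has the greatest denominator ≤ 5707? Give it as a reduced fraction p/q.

15294/2449

List convergents until the denominator exceeds the bound:
a_0 = 6: 6/1  (≤ bound)
a_1 = 4: 25/4  (≤ bound)
a_2 = 12: 306/49  (≤ bound)
a_3 = 4: 1249/200  (≤ bound)
a_4 = 12: 15294/2449  (≤ bound)
a_5 = 4: 62425/9996  (> 5707, stop)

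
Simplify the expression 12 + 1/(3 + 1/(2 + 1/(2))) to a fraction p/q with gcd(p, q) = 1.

a_0 = 12: 12/1
a_1 = 3: 37/3
a_2 = 2: 86/7
a_3 = 2: 209/17

209/17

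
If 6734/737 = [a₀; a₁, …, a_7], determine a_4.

Run the Euclidean algorithm, recording each quotient:
6734 = 9·737 + 101, so a_0 = 9
737 = 7·101 + 30, so a_1 = 7
101 = 3·30 + 11, so a_2 = 3
30 = 2·11 + 8, so a_3 = 2
11 = 1·8 + 3, so a_4 = 1

1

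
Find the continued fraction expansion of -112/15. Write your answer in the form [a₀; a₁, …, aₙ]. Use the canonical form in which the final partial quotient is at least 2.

Repeatedly divide and take the remainder:
-112 ÷ 15 → quotient -8, remainder 8
15 ÷ 8 → quotient 1, remainder 7
8 ÷ 7 → quotient 1, remainder 1
7 ÷ 1 → quotient 7, remainder 0

[-8; 1, 1, 7]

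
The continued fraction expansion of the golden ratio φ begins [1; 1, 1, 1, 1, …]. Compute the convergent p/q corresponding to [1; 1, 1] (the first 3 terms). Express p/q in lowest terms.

3/2

Starting at the tail and folding back:
Start with 1.
1 + 1/(1/1) = 1 + 1/1 = 2/1
1 + 1/(2/1) = 1 + 1/2 = 3/2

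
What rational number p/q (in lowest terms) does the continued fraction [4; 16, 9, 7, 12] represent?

50845/12517

Start with 12.
7 + 1/(12/1) = 7 + 1/12 = 85/12
9 + 1/(85/12) = 9 + 12/85 = 777/85
16 + 1/(777/85) = 16 + 85/777 = 12517/777
4 + 1/(12517/777) = 4 + 777/12517 = 50845/12517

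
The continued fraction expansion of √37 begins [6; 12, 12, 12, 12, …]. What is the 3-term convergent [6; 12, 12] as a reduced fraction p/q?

a_0 = 6: 6/1
a_1 = 12: 73/12
a_2 = 12: 882/145

882/145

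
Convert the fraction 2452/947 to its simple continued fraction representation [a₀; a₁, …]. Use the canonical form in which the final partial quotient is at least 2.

[2; 1, 1, 2, 3, 3, 5, 3]

Run the Euclidean algorithm, recording each quotient:
⌊2452/947⌋ = 2, remainder 558
⌊947/558⌋ = 1, remainder 389
⌊558/389⌋ = 1, remainder 169
⌊389/169⌋ = 2, remainder 51
⌊169/51⌋ = 3, remainder 16
⌊51/16⌋ = 3, remainder 3
⌊16/3⌋ = 5, remainder 1
⌊3/1⌋ = 3, remainder 0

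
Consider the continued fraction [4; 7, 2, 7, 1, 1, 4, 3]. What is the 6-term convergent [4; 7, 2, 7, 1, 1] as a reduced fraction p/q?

Work from the innermost term outward:
Start with 1.
1 + 1/(1/1) = 1 + 1/1 = 2/1
7 + 1/(2/1) = 7 + 1/2 = 15/2
2 + 1/(15/2) = 2 + 2/15 = 32/15
7 + 1/(32/15) = 7 + 15/32 = 239/32
4 + 1/(239/32) = 4 + 32/239 = 988/239

988/239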